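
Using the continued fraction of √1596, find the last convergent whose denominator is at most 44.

√1596 = [39; 1, 18, 1, 78, …] (period length 4).
Convergents:
  p_0/q_0 = 39/1
  p_1/q_1 = 40/1
  p_2/q_2 = 759/19
  p_3/q_3 = 799/20
  p_4/q_4 = 63081/1579
q_3 = 20 ≤ 44 < 1579 = q_4, so the answer is 799/20.

799/20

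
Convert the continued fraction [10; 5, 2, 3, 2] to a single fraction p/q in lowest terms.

Fold from the inside: start with 2/1.
  3 + 1/2 = 7/2
  2 + 2/7 = 16/7
  5 + 7/16 = 87/16
  10 + 16/87 = 886/87

886/87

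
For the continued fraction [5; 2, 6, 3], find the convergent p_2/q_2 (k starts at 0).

Using pₖ = aₖpₖ₋₁ + pₖ₋₂, qₖ = aₖqₖ₋₁ + qₖ₋₂ (with p₋₁=1, p₋₂=0, q₋₁=0, q₋₂=1):
  k=0: a=5, p=5, q=1
  k=1: a=2, p=11, q=2
  k=2: a=6, p=71, q=13

71/13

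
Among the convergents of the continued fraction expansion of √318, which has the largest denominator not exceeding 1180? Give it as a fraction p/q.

√318 = [17; 1, 4, 1, 34, …] (period length 4).
Convergents:
  p_0/q_0 = 17/1
  p_1/q_1 = 18/1
  p_2/q_2 = 89/5
  p_3/q_3 = 107/6
  p_4/q_4 = 3727/209
  p_5/q_5 = 3834/215
  p_6/q_6 = 19063/1069
  p_7/q_7 = 22897/1284
q_6 = 1069 ≤ 1180 < 1284 = q_7, so the answer is 19063/1069.

19063/1069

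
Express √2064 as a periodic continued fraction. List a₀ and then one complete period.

a₀ = ⌊√2064⌋ = 45.

[45; 2, 3, 7, 3, 2, 90]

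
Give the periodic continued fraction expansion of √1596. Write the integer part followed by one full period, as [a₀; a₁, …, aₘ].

a₀ = ⌊√1596⌋ = 39.
With m₀=0, d₀=1 and mₖ₊₁ = dₖaₖ − mₖ, dₖ₊₁ = (n − mₖ₊₁²)/dₖ, aₖ₊₁ = ⌊(a₀+mₖ₊₁)/dₖ₊₁⌋:
  k=1: m=39, d=75, a=1
  k=2: m=36, d=4, a=18
  k=3: m=36, d=75, a=1
  k=4: m=39, d=1, a=78
d=1 and a=2a₀=78 at k=4, so the next step gives (m, d) = (39, 75) again — its k=1 value — and the period has length 4.

[39; 1, 18, 1, 78]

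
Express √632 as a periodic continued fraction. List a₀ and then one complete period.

a₀ = ⌊√632⌋ = 25.
With m₀=0, d₀=1 and mₖ₊₁ = dₖaₖ − mₖ, dₖ₊₁ = (n − mₖ₊₁²)/dₖ, aₖ₊₁ = ⌊(a₀+mₖ₊₁)/dₖ₊₁⌋:
  k=1: m=25, d=7, a=7
  k=2: m=24, d=8, a=6
  k=3: m=24, d=7, a=7
  k=4: m=25, d=1, a=50
d=1 and a=2a₀=50 at k=4, so the next step gives (m, d) = (25, 7) again — its k=1 value — and the period has length 4.

[25; 7, 6, 7, 50]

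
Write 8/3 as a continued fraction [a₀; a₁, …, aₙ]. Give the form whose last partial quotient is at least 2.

[2; 1, 2]

8 = 2*3 + 2
3 = 1*2 + 1
2 = 2*1 + 0  (stop)
So 8/3 = [2; 1, 2].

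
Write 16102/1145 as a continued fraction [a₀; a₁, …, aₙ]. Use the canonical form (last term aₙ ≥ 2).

[14; 15, 1, 9, 3, 2]

16102 = 14×1145 + 72
1145 = 15×72 + 65
72 = 1×65 + 7
65 = 9×7 + 2
7 = 3×2 + 1
2 = 2×1 + 0  (stop)
So 16102/1145 = [14; 15, 1, 9, 3, 2].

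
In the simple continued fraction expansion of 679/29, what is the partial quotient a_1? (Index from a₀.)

679 = 23·29 + 12   →  a_0 = 23
29 = 2·12 + 5   →  a_1 = 2

2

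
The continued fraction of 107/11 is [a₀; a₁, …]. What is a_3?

107 = 9·11 + 8   →  a_0 = 9
11 = 1·8 + 3   →  a_1 = 1
8 = 2·3 + 2   →  a_2 = 2
3 = 1·2 + 1   →  a_3 = 1

1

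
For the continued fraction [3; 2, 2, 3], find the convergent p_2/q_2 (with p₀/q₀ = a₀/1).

Using pₖ = aₖpₖ₋₁ + pₖ₋₂, qₖ = aₖqₖ₋₁ + qₖ₋₂ (with p₋₁=1, p₋₂=0, q₋₁=0, q₋₂=1):
  k=0: a=3, p=3, q=1
  k=1: a=2, p=7, q=2
  k=2: a=2, p=17, q=5

17/5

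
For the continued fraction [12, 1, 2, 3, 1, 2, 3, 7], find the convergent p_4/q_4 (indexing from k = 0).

Using pₖ = aₖpₖ₋₁ + pₖ₋₂, qₖ = aₖqₖ₋₁ + qₖ₋₂ (with p₋₁=1, p₋₂=0, q₋₁=0, q₋₂=1):
  k=0: a=12, p=12, q=1
  k=1: a=1, p=13, q=1
  k=2: a=2, p=38, q=3
  k=3: a=3, p=127, q=10
  k=4: a=1, p=165, q=13

165/13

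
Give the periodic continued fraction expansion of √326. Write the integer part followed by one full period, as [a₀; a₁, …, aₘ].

[18; 18, 36]

a₀ = ⌊√326⌋ = 18.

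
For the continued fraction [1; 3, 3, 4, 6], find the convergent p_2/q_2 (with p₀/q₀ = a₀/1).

13/10

Using pₖ = aₖpₖ₋₁ + pₖ₋₂, qₖ = aₖqₖ₋₁ + qₖ₋₂ (with p₋₁=1, p₋₂=0, q₋₁=0, q₋₂=1):
  k=0: a=1, p=1, q=1
  k=1: a=3, p=4, q=3
  k=2: a=3, p=13, q=10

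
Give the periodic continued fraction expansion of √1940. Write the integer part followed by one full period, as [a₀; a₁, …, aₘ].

a₀ = ⌊√1940⌋ = 44.
With m₀=0, d₀=1 and mₖ₊₁ = dₖaₖ − mₖ, dₖ₊₁ = (n − mₖ₊₁²)/dₖ, aₖ₊₁ = ⌊(a₀+mₖ₊₁)/dₖ₊₁⌋:
  k=1: m=44, d=4, a=22
  k=2: m=44, d=1, a=88
d=1 and a=2a₀=88 at k=2, so the next step gives (m, d) = (44, 4) again — its k=1 value — and the period has length 2.

[44; 22, 88]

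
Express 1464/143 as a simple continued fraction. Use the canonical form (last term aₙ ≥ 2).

[10; 4, 4, 1, 6]

1464 = 10×143 + 34
143 = 4×34 + 7
34 = 4×7 + 6
7 = 1×6 + 1
6 = 6×1 + 0  (stop)
So 1464/143 = [10; 4, 4, 1, 6].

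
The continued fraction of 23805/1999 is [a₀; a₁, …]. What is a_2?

23805 = 11·1999 + 1816   →  a_0 = 11
1999 = 1·1816 + 183   →  a_1 = 1
1816 = 9·183 + 169   →  a_2 = 9

9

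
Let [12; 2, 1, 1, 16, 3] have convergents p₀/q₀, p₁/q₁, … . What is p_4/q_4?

Using pₖ = aₖpₖ₋₁ + pₖ₋₂, qₖ = aₖqₖ₋₁ + qₖ₋₂ (with p₋₁=1, p₋₂=0, q₋₁=0, q₋₂=1):
  k=0: a=12, p=12, q=1
  k=1: a=2, p=25, q=2
  k=2: a=1, p=37, q=3
  k=3: a=1, p=62, q=5
  k=4: a=16, p=1029, q=83

1029/83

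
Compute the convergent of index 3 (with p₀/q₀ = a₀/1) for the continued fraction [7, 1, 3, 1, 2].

Using pₖ = aₖpₖ₋₁ + pₖ₋₂, qₖ = aₖqₖ₋₁ + qₖ₋₂ (with p₋₁=1, p₋₂=0, q₋₁=0, q₋₂=1):
  k=0: a=7, p=7, q=1
  k=1: a=1, p=8, q=1
  k=2: a=3, p=31, q=4
  k=3: a=1, p=39, q=5

39/5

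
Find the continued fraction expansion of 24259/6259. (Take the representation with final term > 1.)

[3; 1, 7, 18, 14, 3]

24259 = 3×6259 + 5482
6259 = 1×5482 + 777
5482 = 7×777 + 43
777 = 18×43 + 3
43 = 14×3 + 1
3 = 3×1 + 0  (stop)
So 24259/6259 = [3; 1, 7, 18, 14, 3].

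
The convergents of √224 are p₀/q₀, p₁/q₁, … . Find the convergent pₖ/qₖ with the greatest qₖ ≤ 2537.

√224 = [14; 1, 28, …] (period length 2).
Convergents:
  p_0/q_0 = 14/1
  p_1/q_1 = 15/1
  p_2/q_2 = 434/29
  p_3/q_3 = 449/30
  p_4/q_4 = 13006/869
  p_5/q_5 = 13455/899
  p_6/q_6 = 389746/26041
q_5 = 899 ≤ 2537 < 26041 = q_6, so the answer is 13455/899.

13455/899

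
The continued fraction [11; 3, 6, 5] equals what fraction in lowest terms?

Using pₖ = aₖpₖ₋₁ + pₖ₋₂ and qₖ = aₖqₖ₋₁ + qₖ₋₂:
  k=0: a=11, p=11, q=1
  k=1: a=3, p=34, q=3
  k=2: a=6, p=215, q=19
  k=3: a=5, p=1109, q=98

1109/98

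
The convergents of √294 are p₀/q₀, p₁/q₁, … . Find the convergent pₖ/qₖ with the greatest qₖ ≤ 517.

4801/280

√294 = [17; 6, 1, 4, 1, 6, 34, …] (period length 6).
Convergents:
  p_0/q_0 = 17/1
  p_1/q_1 = 103/6
  p_2/q_2 = 120/7
  p_3/q_3 = 583/34
  p_4/q_4 = 703/41
  p_5/q_5 = 4801/280
  p_6/q_6 = 163937/9561
q_5 = 280 ≤ 517 < 9561 = q_6, so the answer is 4801/280.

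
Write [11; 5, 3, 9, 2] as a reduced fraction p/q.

3513/314

Using pₖ = aₖpₖ₋₁ + pₖ₋₂ and qₖ = aₖqₖ₋₁ + qₖ₋₂:
  k=0: a=11, p=11, q=1
  k=1: a=5, p=56, q=5
  k=2: a=3, p=179, q=16
  k=3: a=9, p=1667, q=149
  k=4: a=2, p=3513, q=314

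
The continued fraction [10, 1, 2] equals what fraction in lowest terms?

32/3

Using pₖ = aₖpₖ₋₁ + pₖ₋₂ and qₖ = aₖqₖ₋₁ + qₖ₋₂:
  k=0: a=10, p=10, q=1
  k=1: a=1, p=11, q=1
  k=2: a=2, p=32, q=3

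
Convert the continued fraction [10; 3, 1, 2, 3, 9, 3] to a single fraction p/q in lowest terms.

10979/1069

Fold from the inside: start with 3/1.
  9 + 1/3 = 28/3
  3 + 3/28 = 87/28
  2 + 28/87 = 202/87
  1 + 87/202 = 289/202
  3 + 202/289 = 1069/289
  10 + 289/1069 = 10979/1069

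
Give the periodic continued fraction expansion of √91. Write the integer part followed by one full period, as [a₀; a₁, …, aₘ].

a₀ = ⌊√91⌋ = 9.
With m₀=0, d₀=1 and mₖ₊₁ = dₖaₖ − mₖ, dₖ₊₁ = (n − mₖ₊₁²)/dₖ, aₖ₊₁ = ⌊(a₀+mₖ₊₁)/dₖ₊₁⌋:
  k=1: m=9, d=10, a=1
  k=2: m=1, d=9, a=1
  k=3: m=8, d=3, a=5
  k=4: m=7, d=14, a=1
  k=5: m=7, d=3, a=5
  k=6: m=8, d=9, a=1
  k=7: m=1, d=10, a=1
  k=8: m=9, d=1, a=18
d=1 and a=2a₀=18 at k=8, so the next step gives (m, d) = (9, 10) again — its k=1 value — and the period has length 8.

[9; 1, 1, 5, 1, 5, 1, 1, 18]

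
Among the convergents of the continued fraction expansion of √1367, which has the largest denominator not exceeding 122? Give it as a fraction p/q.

√1367 = [36; 1, 35, 1, 72, …] (period length 4).
Convergents:
  p_0/q_0 = 36/1
  p_1/q_1 = 37/1
  p_2/q_2 = 1331/36
  p_3/q_3 = 1368/37
  p_4/q_4 = 99827/2700
q_3 = 37 ≤ 122 < 2700 = q_4, so the answer is 1368/37.

1368/37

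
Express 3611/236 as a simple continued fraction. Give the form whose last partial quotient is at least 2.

3611 = 15*236 + 71
236 = 3*71 + 23
71 = 3*23 + 2
23 = 11*2 + 1
2 = 2*1 + 0  (stop)
So 3611/236 = [15; 3, 3, 11, 2].

[15; 3, 3, 11, 2]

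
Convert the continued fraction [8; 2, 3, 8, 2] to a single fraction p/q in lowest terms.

1037/123

Fold from the inside: start with 2/1.
  8 + 1/2 = 17/2
  3 + 2/17 = 53/17
  2 + 17/53 = 123/53
  8 + 53/123 = 1037/123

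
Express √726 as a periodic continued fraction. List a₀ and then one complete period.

[26; 1, 16, 1, 52]

a₀ = ⌊√726⌋ = 26.
With m₀=0, d₀=1 and mₖ₊₁ = dₖaₖ − mₖ, dₖ₊₁ = (n − mₖ₊₁²)/dₖ, aₖ₊₁ = ⌊(a₀+mₖ₊₁)/dₖ₊₁⌋:
  k=1: m=26, d=50, a=1
  k=2: m=24, d=3, a=16
  k=3: m=24, d=50, a=1
  k=4: m=26, d=1, a=52
d=1 and a=2a₀=52 at k=4, so the next step gives (m, d) = (26, 50) again — its k=1 value — and the period has length 4.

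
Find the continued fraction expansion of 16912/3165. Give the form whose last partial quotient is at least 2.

16912 = 5×3165 + 1087
3165 = 2×1087 + 991
1087 = 1×991 + 96
991 = 10×96 + 31
96 = 3×31 + 3
31 = 10×3 + 1
3 = 3×1 + 0  (stop)
So 16912/3165 = [5; 2, 1, 10, 3, 10, 3].

[5; 2, 1, 10, 3, 10, 3]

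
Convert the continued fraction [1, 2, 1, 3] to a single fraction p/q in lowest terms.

Fold from the inside: start with 3/1.
  1 + 1/3 = 4/3
  2 + 3/4 = 11/4
  1 + 4/11 = 15/11

15/11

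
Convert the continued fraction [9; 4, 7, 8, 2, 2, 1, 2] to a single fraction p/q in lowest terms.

43583/4716

Using pₖ = aₖpₖ₋₁ + pₖ₋₂ and qₖ = aₖqₖ₋₁ + qₖ₋₂:
  k=0: a=9, p=9, q=1
  k=1: a=4, p=37, q=4
  k=2: a=7, p=268, q=29
  k=3: a=8, p=2181, q=236
  k=4: a=2, p=4630, q=501
  k=5: a=2, p=11441, q=1238
  k=6: a=1, p=16071, q=1739
  k=7: a=2, p=43583, q=4716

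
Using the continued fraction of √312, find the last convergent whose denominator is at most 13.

53/3

√312 = [17; 1, 1, 1, 34, …] (period length 4).
Convergents:
  p_0/q_0 = 17/1
  p_1/q_1 = 18/1
  p_2/q_2 = 35/2
  p_3/q_3 = 53/3
  p_4/q_4 = 1837/104
q_3 = 3 ≤ 13 < 104 = q_4, so the answer is 53/3.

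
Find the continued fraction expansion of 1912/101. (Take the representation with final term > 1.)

1912 = 18×101 + 94
101 = 1×94 + 7
94 = 13×7 + 3
7 = 2×3 + 1
3 = 3×1 + 0  (stop)
So 1912/101 = [18; 1, 13, 2, 3].

[18; 1, 13, 2, 3]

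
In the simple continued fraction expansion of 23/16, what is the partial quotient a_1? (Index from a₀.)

23 = 1·16 + 7   →  a_0 = 1
16 = 2·7 + 2   →  a_1 = 2

2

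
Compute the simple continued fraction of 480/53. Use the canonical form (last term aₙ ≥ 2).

480 = 9×53 + 3
53 = 17×3 + 2
3 = 1×2 + 1
2 = 2×1 + 0  (stop)
So 480/53 = [9; 17, 1, 2].

[9; 17, 1, 2]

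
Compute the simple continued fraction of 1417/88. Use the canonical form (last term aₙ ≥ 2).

1417 = 16×88 + 9
88 = 9×9 + 7
9 = 1×7 + 2
7 = 3×2 + 1
2 = 2×1 + 0  (stop)
So 1417/88 = [16; 9, 1, 3, 2].

[16; 9, 1, 3, 2]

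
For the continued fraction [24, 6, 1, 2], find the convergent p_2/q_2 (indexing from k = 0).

169/7

Using pₖ = aₖpₖ₋₁ + pₖ₋₂, qₖ = aₖqₖ₋₁ + qₖ₋₂ (with p₋₁=1, p₋₂=0, q₋₁=0, q₋₂=1):
  k=0: a=24, p=24, q=1
  k=1: a=6, p=145, q=6
  k=2: a=1, p=169, q=7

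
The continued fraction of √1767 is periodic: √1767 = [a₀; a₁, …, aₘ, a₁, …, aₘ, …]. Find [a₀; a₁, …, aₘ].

[42; 28, 84]

a₀ = ⌊√1767⌋ = 42.
With m₀=0, d₀=1 and mₖ₊₁ = dₖaₖ − mₖ, dₖ₊₁ = (n − mₖ₊₁²)/dₖ, aₖ₊₁ = ⌊(a₀+mₖ₊₁)/dₖ₊₁⌋:
  k=1: m=42, d=3, a=28
  k=2: m=42, d=1, a=84
d=1 and a=2a₀=84 at k=2, so the next step gives (m, d) = (42, 3) again — its k=1 value — and the period has length 2.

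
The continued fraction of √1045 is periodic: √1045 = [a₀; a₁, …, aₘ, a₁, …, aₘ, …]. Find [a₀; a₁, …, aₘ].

[32; 3, 15, 1, 4, 1, 15, 3, 64]

a₀ = ⌊√1045⌋ = 32.
With m₀=0, d₀=1 and mₖ₊₁ = dₖaₖ − mₖ, dₖ₊₁ = (n − mₖ₊₁²)/dₖ, aₖ₊₁ = ⌊(a₀+mₖ₊₁)/dₖ₊₁⌋:
  k=1: m=32, d=21, a=3
  k=2: m=31, d=4, a=15
  k=3: m=29, d=51, a=1
  k=4: m=22, d=11, a=4
  k=5: m=22, d=51, a=1
  k=6: m=29, d=4, a=15
  k=7: m=31, d=21, a=3
  k=8: m=32, d=1, a=64
d=1 and a=2a₀=64 at k=8, so the next step gives (m, d) = (32, 21) again — its k=1 value — and the period has length 8.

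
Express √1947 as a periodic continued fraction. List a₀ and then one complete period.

a₀ = ⌊√1947⌋ = 44.
With m₀=0, d₀=1 and mₖ₊₁ = dₖaₖ − mₖ, dₖ₊₁ = (n − mₖ₊₁²)/dₖ, aₖ₊₁ = ⌊(a₀+mₖ₊₁)/dₖ₊₁⌋:
  k=1: m=44, d=11, a=8
  k=2: m=44, d=1, a=88
d=1 and a=2a₀=88 at k=2, so the next step gives (m, d) = (44, 11) again — its k=1 value — and the period has length 2.

[44; 8, 88]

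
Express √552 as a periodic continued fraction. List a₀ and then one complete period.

[23; 2, 46]

a₀ = ⌊√552⌋ = 23.
With m₀=0, d₀=1 and mₖ₊₁ = dₖaₖ − mₖ, dₖ₊₁ = (n − mₖ₊₁²)/dₖ, aₖ₊₁ = ⌊(a₀+mₖ₊₁)/dₖ₊₁⌋:
  k=1: m=23, d=23, a=2
  k=2: m=23, d=1, a=46
d=1 and a=2a₀=46 at k=2, so the next step gives (m, d) = (23, 23) again — its k=1 value — and the period has length 2.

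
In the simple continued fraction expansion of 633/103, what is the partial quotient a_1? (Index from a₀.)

6

633 = 6·103 + 15   →  a_0 = 6
103 = 6·15 + 13   →  a_1 = 6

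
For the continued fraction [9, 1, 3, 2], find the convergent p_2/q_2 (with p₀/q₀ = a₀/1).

39/4

Using pₖ = aₖpₖ₋₁ + pₖ₋₂, qₖ = aₖqₖ₋₁ + qₖ₋₂ (with p₋₁=1, p₋₂=0, q₋₁=0, q₋₂=1):
  k=0: a=9, p=9, q=1
  k=1: a=1, p=10, q=1
  k=2: a=3, p=39, q=4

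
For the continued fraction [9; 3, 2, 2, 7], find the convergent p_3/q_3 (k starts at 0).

Using pₖ = aₖpₖ₋₁ + pₖ₋₂, qₖ = aₖqₖ₋₁ + qₖ₋₂ (with p₋₁=1, p₋₂=0, q₋₁=0, q₋₂=1):
  k=0: a=9, p=9, q=1
  k=1: a=3, p=28, q=3
  k=2: a=2, p=65, q=7
  k=3: a=2, p=158, q=17

158/17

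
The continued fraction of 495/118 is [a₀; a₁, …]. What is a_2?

7

495 = 4·118 + 23   →  a_0 = 4
118 = 5·23 + 3   →  a_1 = 5
23 = 7·3 + 2   →  a_2 = 7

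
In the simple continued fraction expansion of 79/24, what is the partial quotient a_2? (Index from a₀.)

79 = 3·24 + 7   →  a_0 = 3
24 = 3·7 + 3   →  a_1 = 3
7 = 2·3 + 1   →  a_2 = 2

2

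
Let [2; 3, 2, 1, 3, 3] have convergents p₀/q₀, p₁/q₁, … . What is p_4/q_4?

Using pₖ = aₖpₖ₋₁ + pₖ₋₂, qₖ = aₖqₖ₋₁ + qₖ₋₂ (with p₋₁=1, p₋₂=0, q₋₁=0, q₋₂=1):
  k=0: a=2, p=2, q=1
  k=1: a=3, p=7, q=3
  k=2: a=2, p=16, q=7
  k=3: a=1, p=23, q=10
  k=4: a=3, p=85, q=37

85/37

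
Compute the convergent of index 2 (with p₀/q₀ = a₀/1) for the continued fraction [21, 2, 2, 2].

107/5

Using pₖ = aₖpₖ₋₁ + pₖ₋₂, qₖ = aₖqₖ₋₁ + qₖ₋₂ (with p₋₁=1, p₋₂=0, q₋₁=0, q₋₂=1):
  k=0: a=21, p=21, q=1
  k=1: a=2, p=43, q=2
  k=2: a=2, p=107, q=5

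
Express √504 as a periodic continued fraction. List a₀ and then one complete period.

[22; 2, 4, 2, 44]

a₀ = ⌊√504⌋ = 22.
With m₀=0, d₀=1 and mₖ₊₁ = dₖaₖ − mₖ, dₖ₊₁ = (n − mₖ₊₁²)/dₖ, aₖ₊₁ = ⌊(a₀+mₖ₊₁)/dₖ₊₁⌋:
  k=1: m=22, d=20, a=2
  k=2: m=18, d=9, a=4
  k=3: m=18, d=20, a=2
  k=4: m=22, d=1, a=44
d=1 and a=2a₀=44 at k=4, so the next step gives (m, d) = (22, 20) again — its k=1 value — and the period has length 4.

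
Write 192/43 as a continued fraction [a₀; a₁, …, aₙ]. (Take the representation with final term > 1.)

[4; 2, 6, 1, 2]

192 = 4·43 + 20
43 = 2·20 + 3
20 = 6·3 + 2
3 = 1·2 + 1
2 = 2·1 + 0  (stop)
So 192/43 = [4; 2, 6, 1, 2].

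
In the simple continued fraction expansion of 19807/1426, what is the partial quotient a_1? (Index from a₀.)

1

19807 = 13·1426 + 1269   →  a_0 = 13
1426 = 1·1269 + 157   →  a_1 = 1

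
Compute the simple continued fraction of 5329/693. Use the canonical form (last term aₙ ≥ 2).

5329 = 7*693 + 478
693 = 1*478 + 215
478 = 2*215 + 48
215 = 4*48 + 23
48 = 2*23 + 2
23 = 11*2 + 1
2 = 2*1 + 0  (stop)
So 5329/693 = [7; 1, 2, 4, 2, 11, 2].

[7; 1, 2, 4, 2, 11, 2]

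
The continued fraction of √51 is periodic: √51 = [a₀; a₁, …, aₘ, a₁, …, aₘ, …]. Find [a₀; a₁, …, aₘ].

[7; 7, 14]

a₀ = ⌊√51⌋ = 7.
With m₀=0, d₀=1 and mₖ₊₁ = dₖaₖ − mₖ, dₖ₊₁ = (n − mₖ₊₁²)/dₖ, aₖ₊₁ = ⌊(a₀+mₖ₊₁)/dₖ₊₁⌋:
  k=1: m=7, d=2, a=7
  k=2: m=7, d=1, a=14
d=1 and a=2a₀=14 at k=2, so the next step gives (m, d) = (7, 2) again — its k=1 value — and the period has length 2.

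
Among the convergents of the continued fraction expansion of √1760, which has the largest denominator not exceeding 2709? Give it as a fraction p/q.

√1760 = [41; 1, 19, 1, 82, …] (period length 4).
Convergents:
  p_0/q_0 = 41/1
  p_1/q_1 = 42/1
  p_2/q_2 = 839/20
  p_3/q_3 = 881/21
  p_4/q_4 = 73081/1742
  p_5/q_5 = 73962/1763
  p_6/q_6 = 1478359/35239
q_5 = 1763 ≤ 2709 < 35239 = q_6, so the answer is 73962/1763.

73962/1763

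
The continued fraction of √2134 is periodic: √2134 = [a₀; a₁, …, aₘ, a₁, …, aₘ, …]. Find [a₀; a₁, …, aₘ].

[46; 5, 8, 5, 92]

a₀ = ⌊√2134⌋ = 46.
With m₀=0, d₀=1 and mₖ₊₁ = dₖaₖ − mₖ, dₖ₊₁ = (n − mₖ₊₁²)/dₖ, aₖ₊₁ = ⌊(a₀+mₖ₊₁)/dₖ₊₁⌋:
  k=1: m=46, d=18, a=5
  k=2: m=44, d=11, a=8
  k=3: m=44, d=18, a=5
  k=4: m=46, d=1, a=92
d=1 and a=2a₀=92 at k=4, so the next step gives (m, d) = (46, 18) again — its k=1 value — and the period has length 4.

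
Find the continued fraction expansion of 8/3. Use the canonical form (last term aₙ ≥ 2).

8 = 2×3 + 2
3 = 1×2 + 1
2 = 2×1 + 0  (stop)
So 8/3 = [2; 1, 2].

[2; 1, 2]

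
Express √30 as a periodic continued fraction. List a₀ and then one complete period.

a₀ = ⌊√30⌋ = 5.

[5; 2, 10]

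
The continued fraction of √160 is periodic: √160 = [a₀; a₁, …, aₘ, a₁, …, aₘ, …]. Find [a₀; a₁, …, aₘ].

[12; 1, 1, 1, 5, 1, 1, 1, 24]

a₀ = ⌊√160⌋ = 12.
With m₀=0, d₀=1 and mₖ₊₁ = dₖaₖ − mₖ, dₖ₊₁ = (n − mₖ₊₁²)/dₖ, aₖ₊₁ = ⌊(a₀+mₖ₊₁)/dₖ₊₁⌋:
  k=1: m=12, d=16, a=1
  k=2: m=4, d=9, a=1
  k=3: m=5, d=15, a=1
  k=4: m=10, d=4, a=5
  k=5: m=10, d=15, a=1
  k=6: m=5, d=9, a=1
  k=7: m=4, d=16, a=1
  k=8: m=12, d=1, a=24
d=1 and a=2a₀=24 at k=8, so the next step gives (m, d) = (12, 16) again — its k=1 value — and the period has length 8.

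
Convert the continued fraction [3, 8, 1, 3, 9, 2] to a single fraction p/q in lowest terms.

Fold from the inside: start with 2/1.
  9 + 1/2 = 19/2
  3 + 2/19 = 59/19
  1 + 19/59 = 78/59
  8 + 59/78 = 683/78
  3 + 78/683 = 2127/683

2127/683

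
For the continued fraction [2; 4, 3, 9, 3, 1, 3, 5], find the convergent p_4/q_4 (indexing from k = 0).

839/376

Using pₖ = aₖpₖ₋₁ + pₖ₋₂, qₖ = aₖqₖ₋₁ + qₖ₋₂ (with p₋₁=1, p₋₂=0, q₋₁=0, q₋₂=1):
  k=0: a=2, p=2, q=1
  k=1: a=4, p=9, q=4
  k=2: a=3, p=29, q=13
  k=3: a=9, p=270, q=121
  k=4: a=3, p=839, q=376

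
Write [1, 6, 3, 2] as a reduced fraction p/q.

51/44

Using pₖ = aₖpₖ₋₁ + pₖ₋₂ and qₖ = aₖqₖ₋₁ + qₖ₋₂:
  k=0: a=1, p=1, q=1
  k=1: a=6, p=7, q=6
  k=2: a=3, p=22, q=19
  k=3: a=2, p=51, q=44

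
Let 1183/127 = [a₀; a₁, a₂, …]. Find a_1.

1183 = 9·127 + 40   →  a_0 = 9
127 = 3·40 + 7   →  a_1 = 3

3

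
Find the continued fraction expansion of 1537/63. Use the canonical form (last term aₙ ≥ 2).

1537 = 24×63 + 25
63 = 2×25 + 13
25 = 1×13 + 12
13 = 1×12 + 1
12 = 12×1 + 0  (stop)
So 1537/63 = [24; 2, 1, 1, 12].

[24; 2, 1, 1, 12]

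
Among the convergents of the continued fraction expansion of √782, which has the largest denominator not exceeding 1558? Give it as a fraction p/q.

√782 = [27; 1, 26, 1, 54, …] (period length 4).
Convergents:
  p_0/q_0 = 27/1
  p_1/q_1 = 28/1
  p_2/q_2 = 755/27
  p_3/q_3 = 783/28
  p_4/q_4 = 43037/1539
  p_5/q_5 = 43820/1567
q_4 = 1539 ≤ 1558 < 1567 = q_5, so the answer is 43037/1539.

43037/1539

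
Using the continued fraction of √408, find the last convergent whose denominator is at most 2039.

20401/1010

√408 = [20; 5, 40, …] (period length 2).
Convergents:
  p_0/q_0 = 20/1
  p_1/q_1 = 101/5
  p_2/q_2 = 4060/201
  p_3/q_3 = 20401/1010
  p_4/q_4 = 820100/40601
q_3 = 1010 ≤ 2039 < 40601 = q_4, so the answer is 20401/1010.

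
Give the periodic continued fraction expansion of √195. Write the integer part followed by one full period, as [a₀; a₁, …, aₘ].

a₀ = ⌊√195⌋ = 13.
With m₀=0, d₀=1 and mₖ₊₁ = dₖaₖ − mₖ, dₖ₊₁ = (n − mₖ₊₁²)/dₖ, aₖ₊₁ = ⌊(a₀+mₖ₊₁)/dₖ₊₁⌋:
  k=1: m=13, d=26, a=1
  k=2: m=13, d=1, a=26
d=1 and a=2a₀=26 at k=2, so the next step gives (m, d) = (13, 26) again — its k=1 value — and the period has length 2.

[13; 1, 26]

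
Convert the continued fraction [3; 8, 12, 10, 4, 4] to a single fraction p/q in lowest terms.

Using pₖ = aₖpₖ₋₁ + pₖ₋₂ and qₖ = aₖqₖ₋₁ + qₖ₋₂:
  k=0: a=3, p=3, q=1
  k=1: a=8, p=25, q=8
  k=2: a=12, p=303, q=97
  k=3: a=10, p=3055, q=978
  k=4: a=4, p=12523, q=4009
  k=5: a=4, p=53147, q=17014

53147/17014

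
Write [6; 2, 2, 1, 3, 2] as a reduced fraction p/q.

379/59

Using pₖ = aₖpₖ₋₁ + pₖ₋₂ and qₖ = aₖqₖ₋₁ + qₖ₋₂:
  k=0: a=6, p=6, q=1
  k=1: a=2, p=13, q=2
  k=2: a=2, p=32, q=5
  k=3: a=1, p=45, q=7
  k=4: a=3, p=167, q=26
  k=5: a=2, p=379, q=59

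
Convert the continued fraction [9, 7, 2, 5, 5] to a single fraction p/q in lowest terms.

3882/425

Fold from the inside: start with 5/1.
  5 + 1/5 = 26/5
  2 + 5/26 = 57/26
  7 + 26/57 = 425/57
  9 + 57/425 = 3882/425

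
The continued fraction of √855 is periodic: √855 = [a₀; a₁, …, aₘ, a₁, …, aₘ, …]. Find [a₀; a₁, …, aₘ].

a₀ = ⌊√855⌋ = 29.

[29; 4, 6, 4, 58]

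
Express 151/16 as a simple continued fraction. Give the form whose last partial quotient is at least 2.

151 = 9×16 + 7
16 = 2×7 + 2
7 = 3×2 + 1
2 = 2×1 + 0  (stop)
So 151/16 = [9; 2, 3, 2].

[9; 2, 3, 2]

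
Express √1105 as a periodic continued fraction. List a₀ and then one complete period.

[33; 4, 7, 7, 4, 66]

a₀ = ⌊√1105⌋ = 33.
With m₀=0, d₀=1 and mₖ₊₁ = dₖaₖ − mₖ, dₖ₊₁ = (n − mₖ₊₁²)/dₖ, aₖ₊₁ = ⌊(a₀+mₖ₊₁)/dₖ₊₁⌋:
  k=1: m=33, d=16, a=4
  k=2: m=31, d=9, a=7
  k=3: m=32, d=9, a=7
  k=4: m=31, d=16, a=4
  k=5: m=33, d=1, a=66
d=1 and a=2a₀=66 at k=5, so the next step gives (m, d) = (33, 16) again — its k=1 value — and the period has length 5.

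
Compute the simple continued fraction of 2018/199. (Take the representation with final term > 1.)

[10; 7, 9, 3]

2018 = 10*199 + 28
199 = 7*28 + 3
28 = 9*3 + 1
3 = 3*1 + 0  (stop)
So 2018/199 = [10; 7, 9, 3].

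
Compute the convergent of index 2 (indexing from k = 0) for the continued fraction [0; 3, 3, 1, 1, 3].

Using pₖ = aₖpₖ₋₁ + pₖ₋₂, qₖ = aₖqₖ₋₁ + qₖ₋₂ (with p₋₁=1, p₋₂=0, q₋₁=0, q₋₂=1):
  k=0: a=0, p=0, q=1
  k=1: a=3, p=1, q=3
  k=2: a=3, p=3, q=10

3/10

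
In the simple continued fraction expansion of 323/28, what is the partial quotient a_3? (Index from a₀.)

323 = 11·28 + 15   →  a_0 = 11
28 = 1·15 + 13   →  a_1 = 1
15 = 1·13 + 2   →  a_2 = 1
13 = 6·2 + 1   →  a_3 = 6

6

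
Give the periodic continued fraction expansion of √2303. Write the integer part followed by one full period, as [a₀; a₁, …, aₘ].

[47; 1, 94]

a₀ = ⌊√2303⌋ = 47.
With m₀=0, d₀=1 and mₖ₊₁ = dₖaₖ − mₖ, dₖ₊₁ = (n − mₖ₊₁²)/dₖ, aₖ₊₁ = ⌊(a₀+mₖ₊₁)/dₖ₊₁⌋:
  k=1: m=47, d=94, a=1
  k=2: m=47, d=1, a=94
d=1 and a=2a₀=94 at k=2, so the next step gives (m, d) = (47, 94) again — its k=1 value — and the period has length 2.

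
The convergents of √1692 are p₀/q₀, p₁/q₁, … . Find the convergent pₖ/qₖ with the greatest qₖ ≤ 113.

4607/112

√1692 = [41; 7, 2, 7, 82, …] (period length 4).
Convergents:
  p_0/q_0 = 41/1
  p_1/q_1 = 288/7
  p_2/q_2 = 617/15
  p_3/q_3 = 4607/112
  p_4/q_4 = 378391/9199
q_3 = 112 ≤ 113 < 9199 = q_4, so the answer is 4607/112.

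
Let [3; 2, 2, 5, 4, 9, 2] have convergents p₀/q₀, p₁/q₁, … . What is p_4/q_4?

Using pₖ = aₖpₖ₋₁ + pₖ₋₂, qₖ = aₖqₖ₋₁ + qₖ₋₂ (with p₋₁=1, p₋₂=0, q₋₁=0, q₋₂=1):
  k=0: a=3, p=3, q=1
  k=1: a=2, p=7, q=2
  k=2: a=2, p=17, q=5
  k=3: a=5, p=92, q=27
  k=4: a=4, p=385, q=113

385/113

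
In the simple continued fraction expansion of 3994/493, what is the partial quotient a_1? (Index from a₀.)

3994 = 8·493 + 50   →  a_0 = 8
493 = 9·50 + 43   →  a_1 = 9

9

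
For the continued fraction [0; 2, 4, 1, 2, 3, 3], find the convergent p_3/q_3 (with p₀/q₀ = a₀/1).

Using pₖ = aₖpₖ₋₁ + pₖ₋₂, qₖ = aₖqₖ₋₁ + qₖ₋₂ (with p₋₁=1, p₋₂=0, q₋₁=0, q₋₂=1):
  k=0: a=0, p=0, q=1
  k=1: a=2, p=1, q=2
  k=2: a=4, p=4, q=9
  k=3: a=1, p=5, q=11

5/11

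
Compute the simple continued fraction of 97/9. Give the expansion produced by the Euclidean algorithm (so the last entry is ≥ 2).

97 = 10×9 + 7
9 = 1×7 + 2
7 = 3×2 + 1
2 = 2×1 + 0  (stop)
So 97/9 = [10; 1, 3, 2].

[10; 1, 3, 2]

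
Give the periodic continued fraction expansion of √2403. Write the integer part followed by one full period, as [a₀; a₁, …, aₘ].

[49; 49, 98]

a₀ = ⌊√2403⌋ = 49.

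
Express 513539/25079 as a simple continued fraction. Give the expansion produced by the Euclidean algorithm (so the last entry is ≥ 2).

513539 = 20·25079 + 11959
25079 = 2·11959 + 1161
11959 = 10·1161 + 349
1161 = 3·349 + 114
349 = 3·114 + 7
114 = 16·7 + 2
7 = 3·2 + 1
2 = 2·1 + 0  (stop)
So 513539/25079 = [20; 2, 10, 3, 3, 16, 3, 2].

[20; 2, 10, 3, 3, 16, 3, 2]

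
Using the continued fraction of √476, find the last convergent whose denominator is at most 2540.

√476 = [21; 1, 4, 2, 10, 2, 4, 1, 42, …] (period length 8).
Convergents:
  p_0/q_0 = 21/1
  p_1/q_1 = 22/1
  p_2/q_2 = 109/5
  p_3/q_3 = 240/11
  p_4/q_4 = 2509/115
  p_5/q_5 = 5258/241
  p_6/q_6 = 23541/1079
  p_7/q_7 = 28799/1320
  p_8/q_8 = 1233099/56519
q_7 = 1320 ≤ 2540 < 56519 = q_8, so the answer is 28799/1320.

28799/1320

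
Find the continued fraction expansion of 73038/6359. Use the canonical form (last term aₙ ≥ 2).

[11; 2, 17, 15, 12]

73038 = 11·6359 + 3089
6359 = 2·3089 + 181
3089 = 17·181 + 12
181 = 15·12 + 1
12 = 12·1 + 0  (stop)
So 73038/6359 = [11; 2, 17, 15, 12].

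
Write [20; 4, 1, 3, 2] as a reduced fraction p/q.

869/43

Fold from the inside: start with 2/1.
  3 + 1/2 = 7/2
  1 + 2/7 = 9/7
  4 + 7/9 = 43/9
  20 + 9/43 = 869/43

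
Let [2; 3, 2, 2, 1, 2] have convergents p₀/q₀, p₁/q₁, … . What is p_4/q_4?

55/24

Using pₖ = aₖpₖ₋₁ + pₖ₋₂, qₖ = aₖqₖ₋₁ + qₖ₋₂ (with p₋₁=1, p₋₂=0, q₋₁=0, q₋₂=1):
  k=0: a=2, p=2, q=1
  k=1: a=3, p=7, q=3
  k=2: a=2, p=16, q=7
  k=3: a=2, p=39, q=17
  k=4: a=1, p=55, q=24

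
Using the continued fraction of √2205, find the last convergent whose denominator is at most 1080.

√2205 = [46; 1, 22, 2, 22, 1, 92, …] (period length 6).
Convergents:
  p_0/q_0 = 46/1
  p_1/q_1 = 47/1
  p_2/q_2 = 1080/23
  p_3/q_3 = 2207/47
  p_4/q_4 = 49634/1057
  p_5/q_5 = 51841/1104
q_4 = 1057 ≤ 1080 < 1104 = q_5, so the answer is 49634/1057.

49634/1057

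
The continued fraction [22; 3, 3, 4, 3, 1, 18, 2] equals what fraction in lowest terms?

156383/7012

Using pₖ = aₖpₖ₋₁ + pₖ₋₂ and qₖ = aₖqₖ₋₁ + qₖ₋₂:
  k=0: a=22, p=22, q=1
  k=1: a=3, p=67, q=3
  k=2: a=3, p=223, q=10
  k=3: a=4, p=959, q=43
  k=4: a=3, p=3100, q=139
  k=5: a=1, p=4059, q=182
  k=6: a=18, p=76162, q=3415
  k=7: a=2, p=156383, q=7012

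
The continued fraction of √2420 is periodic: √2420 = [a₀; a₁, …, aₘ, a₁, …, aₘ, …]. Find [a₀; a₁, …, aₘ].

a₀ = ⌊√2420⌋ = 49.
With m₀=0, d₀=1 and mₖ₊₁ = dₖaₖ − mₖ, dₖ₊₁ = (n − mₖ₊₁²)/dₖ, aₖ₊₁ = ⌊(a₀+mₖ₊₁)/dₖ₊₁⌋:
  k=1: m=49, d=19, a=5
  k=2: m=46, d=16, a=5
  k=3: m=34, d=79, a=1
  k=4: m=45, d=5, a=18
  k=5: m=45, d=79, a=1
  k=6: m=34, d=16, a=5
  k=7: m=46, d=19, a=5
  k=8: m=49, d=1, a=98
d=1 and a=2a₀=98 at k=8, so the next step gives (m, d) = (49, 19) again — its k=1 value — and the period has length 8.

[49; 5, 5, 1, 18, 1, 5, 5, 98]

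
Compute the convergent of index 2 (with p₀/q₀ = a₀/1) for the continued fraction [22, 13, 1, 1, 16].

309/14

Using pₖ = aₖpₖ₋₁ + pₖ₋₂, qₖ = aₖqₖ₋₁ + qₖ₋₂ (with p₋₁=1, p₋₂=0, q₋₁=0, q₋₂=1):
  k=0: a=22, p=22, q=1
  k=1: a=13, p=287, q=13
  k=2: a=1, p=309, q=14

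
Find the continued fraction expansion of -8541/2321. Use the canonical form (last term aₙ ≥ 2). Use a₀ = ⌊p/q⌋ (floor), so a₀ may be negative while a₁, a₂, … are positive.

[-4; 3, 8, 13, 7]

-8541 = -4·2321 + 743
2321 = 3·743 + 92
743 = 8·92 + 7
92 = 13·7 + 1
7 = 7·1 + 0  (stop)
So -8541/2321 = [-4; 3, 8, 13, 7].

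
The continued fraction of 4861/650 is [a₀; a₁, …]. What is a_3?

4861 = 7·650 + 311   →  a_0 = 7
650 = 2·311 + 28   →  a_1 = 2
311 = 11·28 + 3   →  a_2 = 11
28 = 9·3 + 1   →  a_3 = 9

9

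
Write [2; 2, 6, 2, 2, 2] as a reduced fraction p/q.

409/166

Fold from the inside: start with 2/1.
  2 + 1/2 = 5/2
  2 + 2/5 = 12/5
  6 + 5/12 = 77/12
  2 + 12/77 = 166/77
  2 + 77/166 = 409/166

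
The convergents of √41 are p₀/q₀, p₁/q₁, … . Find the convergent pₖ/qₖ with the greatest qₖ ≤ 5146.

√41 = [6; 2, 2, 12, …] (period length 3).
Convergents:
  p_0/q_0 = 6/1
  p_1/q_1 = 13/2
  p_2/q_2 = 32/5
  p_3/q_3 = 397/62
  p_4/q_4 = 826/129
  p_5/q_5 = 2049/320
  p_6/q_6 = 25414/3969
  p_7/q_7 = 52877/8258
q_6 = 3969 ≤ 5146 < 8258 = q_7, so the answer is 25414/3969.

25414/3969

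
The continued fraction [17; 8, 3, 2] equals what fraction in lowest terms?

Fold from the inside: start with 2/1.
  3 + 1/2 = 7/2
  8 + 2/7 = 58/7
  17 + 7/58 = 993/58

993/58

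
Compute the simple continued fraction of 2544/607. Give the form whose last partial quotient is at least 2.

2544 = 4·607 + 116
607 = 5·116 + 27
116 = 4·27 + 8
27 = 3·8 + 3
8 = 2·3 + 2
3 = 1·2 + 1
2 = 2·1 + 0  (stop)
So 2544/607 = [4; 5, 4, 3, 2, 1, 2].

[4; 5, 4, 3, 2, 1, 2]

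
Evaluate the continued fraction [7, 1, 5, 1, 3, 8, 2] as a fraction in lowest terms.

Fold from the inside: start with 2/1.
  8 + 1/2 = 17/2
  3 + 2/17 = 53/17
  1 + 17/53 = 70/53
  5 + 53/70 = 403/70
  1 + 70/403 = 473/403
  7 + 403/473 = 3714/473

3714/473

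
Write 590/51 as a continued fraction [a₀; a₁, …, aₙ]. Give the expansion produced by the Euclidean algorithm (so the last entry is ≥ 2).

[11; 1, 1, 3, 7]

590 = 11·51 + 29
51 = 1·29 + 22
29 = 1·22 + 7
22 = 3·7 + 1
7 = 7·1 + 0  (stop)
So 590/51 = [11; 1, 1, 3, 7].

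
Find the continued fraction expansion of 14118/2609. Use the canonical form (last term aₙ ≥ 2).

[5; 2, 2, 3, 6, 1, 2, 7]

14118 = 5·2609 + 1073
2609 = 2·1073 + 463
1073 = 2·463 + 147
463 = 3·147 + 22
147 = 6·22 + 15
22 = 1·15 + 7
15 = 2·7 + 1
7 = 7·1 + 0  (stop)
So 14118/2609 = [5; 2, 2, 3, 6, 1, 2, 7].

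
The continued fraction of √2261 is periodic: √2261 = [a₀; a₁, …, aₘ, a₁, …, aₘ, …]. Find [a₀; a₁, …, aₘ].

[47; 1, 1, 4, 1, 1, 94]

a₀ = ⌊√2261⌋ = 47.
With m₀=0, d₀=1 and mₖ₊₁ = dₖaₖ − mₖ, dₖ₊₁ = (n − mₖ₊₁²)/dₖ, aₖ₊₁ = ⌊(a₀+mₖ₊₁)/dₖ₊₁⌋:
  k=1: m=47, d=52, a=1
  k=2: m=5, d=43, a=1
  k=3: m=38, d=19, a=4
  k=4: m=38, d=43, a=1
  k=5: m=5, d=52, a=1
  k=6: m=47, d=1, a=94
d=1 and a=2a₀=94 at k=6, so the next step gives (m, d) = (47, 52) again — its k=1 value — and the period has length 6.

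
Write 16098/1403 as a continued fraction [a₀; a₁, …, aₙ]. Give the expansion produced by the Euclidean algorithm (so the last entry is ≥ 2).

[11; 2, 9, 9, 8]

16098 = 11*1403 + 665
1403 = 2*665 + 73
665 = 9*73 + 8
73 = 9*8 + 1
8 = 8*1 + 0  (stop)
So 16098/1403 = [11; 2, 9, 9, 8].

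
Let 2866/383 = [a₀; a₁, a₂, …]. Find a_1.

2

2866 = 7·383 + 185   →  a_0 = 7
383 = 2·185 + 13   →  a_1 = 2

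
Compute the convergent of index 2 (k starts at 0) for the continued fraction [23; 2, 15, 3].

728/31

Using pₖ = aₖpₖ₋₁ + pₖ₋₂, qₖ = aₖqₖ₋₁ + qₖ₋₂ (with p₋₁=1, p₋₂=0, q₋₁=0, q₋₂=1):
  k=0: a=23, p=23, q=1
  k=1: a=2, p=47, q=2
  k=2: a=15, p=728, q=31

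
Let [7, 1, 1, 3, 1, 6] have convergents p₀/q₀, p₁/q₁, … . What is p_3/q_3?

Using pₖ = aₖpₖ₋₁ + pₖ₋₂, qₖ = aₖqₖ₋₁ + qₖ₋₂ (with p₋₁=1, p₋₂=0, q₋₁=0, q₋₂=1):
  k=0: a=7, p=7, q=1
  k=1: a=1, p=8, q=1
  k=2: a=1, p=15, q=2
  k=3: a=3, p=53, q=7

53/7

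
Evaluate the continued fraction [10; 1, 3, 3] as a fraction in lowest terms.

Fold from the inside: start with 3/1.
  3 + 1/3 = 10/3
  1 + 3/10 = 13/10
  10 + 10/13 = 140/13

140/13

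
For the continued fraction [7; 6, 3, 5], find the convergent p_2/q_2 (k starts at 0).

Using pₖ = aₖpₖ₋₁ + pₖ₋₂, qₖ = aₖqₖ₋₁ + qₖ₋₂ (with p₋₁=1, p₋₂=0, q₋₁=0, q₋₂=1):
  k=0: a=7, p=7, q=1
  k=1: a=6, p=43, q=6
  k=2: a=3, p=136, q=19

136/19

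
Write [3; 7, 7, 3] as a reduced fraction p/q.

Using pₖ = aₖpₖ₋₁ + pₖ₋₂ and qₖ = aₖqₖ₋₁ + qₖ₋₂:
  k=0: a=3, p=3, q=1
  k=1: a=7, p=22, q=7
  k=2: a=7, p=157, q=50
  k=3: a=3, p=493, q=157

493/157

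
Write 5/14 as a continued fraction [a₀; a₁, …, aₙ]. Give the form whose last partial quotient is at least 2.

[0; 2, 1, 4]

5 = 0·14 + 5
14 = 2·5 + 4
5 = 1·4 + 1
4 = 4·1 + 0  (stop)
So 5/14 = [0; 2, 1, 4].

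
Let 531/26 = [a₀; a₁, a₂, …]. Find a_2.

2

531 = 20·26 + 11   →  a_0 = 20
26 = 2·11 + 4   →  a_1 = 2
11 = 2·4 + 3   →  a_2 = 2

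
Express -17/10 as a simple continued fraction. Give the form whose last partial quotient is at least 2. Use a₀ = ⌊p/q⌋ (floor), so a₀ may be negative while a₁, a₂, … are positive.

-17 = -2*10 + 3
10 = 3*3 + 1
3 = 3*1 + 0  (stop)
So -17/10 = [-2; 3, 3].

[-2; 3, 3]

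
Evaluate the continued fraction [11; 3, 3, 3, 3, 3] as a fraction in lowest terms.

Using pₖ = aₖpₖ₋₁ + pₖ₋₂ and qₖ = aₖqₖ₋₁ + qₖ₋₂:
  k=0: a=11, p=11, q=1
  k=1: a=3, p=34, q=3
  k=2: a=3, p=113, q=10
  k=3: a=3, p=373, q=33
  k=4: a=3, p=1232, q=109
  k=5: a=3, p=4069, q=360

4069/360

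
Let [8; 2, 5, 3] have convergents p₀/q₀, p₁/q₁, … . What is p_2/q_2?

93/11

Using pₖ = aₖpₖ₋₁ + pₖ₋₂, qₖ = aₖqₖ₋₁ + qₖ₋₂ (with p₋₁=1, p₋₂=0, q₋₁=0, q₋₂=1):
  k=0: a=8, p=8, q=1
  k=1: a=2, p=17, q=2
  k=2: a=5, p=93, q=11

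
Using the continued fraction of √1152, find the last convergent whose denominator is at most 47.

√1152 = [33; 1, 15, 1, 66, …] (period length 4).
Convergents:
  p_0/q_0 = 33/1
  p_1/q_1 = 34/1
  p_2/q_2 = 543/16
  p_3/q_3 = 577/17
  p_4/q_4 = 38625/1138
q_3 = 17 ≤ 47 < 1138 = q_4, so the answer is 577/17.

577/17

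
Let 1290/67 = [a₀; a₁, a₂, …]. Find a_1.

3

1290 = 19·67 + 17   →  a_0 = 19
67 = 3·17 + 16   →  a_1 = 3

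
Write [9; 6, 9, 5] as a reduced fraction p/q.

Fold from the inside: start with 5/1.
  9 + 1/5 = 46/5
  6 + 5/46 = 281/46
  9 + 46/281 = 2575/281

2575/281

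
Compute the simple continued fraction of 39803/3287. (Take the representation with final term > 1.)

[12; 9, 6, 2, 2, 3, 3]

39803 = 12×3287 + 359
3287 = 9×359 + 56
359 = 6×56 + 23
56 = 2×23 + 10
23 = 2×10 + 3
10 = 3×3 + 1
3 = 3×1 + 0  (stop)
So 39803/3287 = [12; 9, 6, 2, 2, 3, 3].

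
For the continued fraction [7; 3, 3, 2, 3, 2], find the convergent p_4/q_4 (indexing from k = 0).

577/79

Using pₖ = aₖpₖ₋₁ + pₖ₋₂, qₖ = aₖqₖ₋₁ + qₖ₋₂ (with p₋₁=1, p₋₂=0, q₋₁=0, q₋₂=1):
  k=0: a=7, p=7, q=1
  k=1: a=3, p=22, q=3
  k=2: a=3, p=73, q=10
  k=3: a=2, p=168, q=23
  k=4: a=3, p=577, q=79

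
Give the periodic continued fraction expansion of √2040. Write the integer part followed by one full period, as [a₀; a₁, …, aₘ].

[45; 6, 90]

a₀ = ⌊√2040⌋ = 45.
With m₀=0, d₀=1 and mₖ₊₁ = dₖaₖ − mₖ, dₖ₊₁ = (n − mₖ₊₁²)/dₖ, aₖ₊₁ = ⌊(a₀+mₖ₊₁)/dₖ₊₁⌋:
  k=1: m=45, d=15, a=6
  k=2: m=45, d=1, a=90
d=1 and a=2a₀=90 at k=2, so the next step gives (m, d) = (45, 15) again — its k=1 value — and the period has length 2.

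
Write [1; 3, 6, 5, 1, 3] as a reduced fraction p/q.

Using pₖ = aₖpₖ₋₁ + pₖ₋₂ and qₖ = aₖqₖ₋₁ + qₖ₋₂:
  k=0: a=1, p=1, q=1
  k=1: a=3, p=4, q=3
  k=2: a=6, p=25, q=19
  k=3: a=5, p=129, q=98
  k=4: a=1, p=154, q=117
  k=5: a=3, p=591, q=449

591/449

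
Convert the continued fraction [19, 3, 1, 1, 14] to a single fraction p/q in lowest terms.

1967/102

Fold from the inside: start with 14/1.
  1 + 1/14 = 15/14
  1 + 14/15 = 29/15
  3 + 15/29 = 102/29
  19 + 29/102 = 1967/102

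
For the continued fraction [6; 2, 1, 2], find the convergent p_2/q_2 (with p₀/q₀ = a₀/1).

Using pₖ = aₖpₖ₋₁ + pₖ₋₂, qₖ = aₖqₖ₋₁ + qₖ₋₂ (with p₋₁=1, p₋₂=0, q₋₁=0, q₋₂=1):
  k=0: a=6, p=6, q=1
  k=1: a=2, p=13, q=2
  k=2: a=1, p=19, q=3

19/3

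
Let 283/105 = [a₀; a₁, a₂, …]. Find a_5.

1

283 = 2·105 + 73   →  a_0 = 2
105 = 1·73 + 32   →  a_1 = 1
73 = 2·32 + 9   →  a_2 = 2
32 = 3·9 + 5   →  a_3 = 3
9 = 1·5 + 4   →  a_4 = 1
5 = 1·4 + 1   →  a_5 = 1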